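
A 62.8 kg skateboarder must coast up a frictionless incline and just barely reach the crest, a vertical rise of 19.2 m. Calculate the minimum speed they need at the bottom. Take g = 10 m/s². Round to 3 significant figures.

v = 19.6 m/s

At the top they are momentarily at rest, so all KE converts to PE: ½mv² = mgh
v = √(2gh) = √(2 × 10 × 19.2) = 19.60 m/s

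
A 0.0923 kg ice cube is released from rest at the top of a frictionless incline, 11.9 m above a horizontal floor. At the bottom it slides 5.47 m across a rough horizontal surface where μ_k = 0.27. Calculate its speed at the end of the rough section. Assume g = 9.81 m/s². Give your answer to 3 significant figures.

Energy at the top = energy at the end + work done against friction:
mgh = ½mv² + μ_k m g d
W_f = μ_k mg d = (0.27)(0.0923)(9.81)(5.47) = 1.337 J
½mv² = mgh − W_f = 10.775 − 1.337 = 9.4377 J
v = √(2 × 9.4377/0.0923) = 14.30 m/s

v = 14.3 m/s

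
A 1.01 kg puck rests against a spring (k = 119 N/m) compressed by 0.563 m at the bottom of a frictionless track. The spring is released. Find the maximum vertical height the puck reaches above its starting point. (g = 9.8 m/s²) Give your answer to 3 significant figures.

h = 1.91 m

At maximum height the puck is at rest, so ½kx² = mgh
h = kx²/(2mg) = (119)(0.563)²/(2 × 1.01 × 9.8) = 1.905 m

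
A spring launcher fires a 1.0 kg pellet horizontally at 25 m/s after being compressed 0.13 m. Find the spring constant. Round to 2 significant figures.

k = 37000 N/m

Spring PE at full compression equals KE at release: ½kx² = ½mv²
k = mv²/x² = (1.0)(25)²/(0.13)² = 36982 N/m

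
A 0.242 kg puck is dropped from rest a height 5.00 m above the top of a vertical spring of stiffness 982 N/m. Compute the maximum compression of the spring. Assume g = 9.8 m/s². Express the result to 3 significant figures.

Measuring PE from the top of the relaxed spring, at max compression the puck has dropped H + x with zero KE, so:
mg(H + x) = ½kx²
½(982)x² − (0.242)(9.8)x − (0.242)(9.8)(5.00) = 0
491.0x² − 2.372x − 11.86 = 0
x = [2.372 + √(5.624 + 23289)]/(2 × 491.0) = 0.1578 m

x = 0.158 m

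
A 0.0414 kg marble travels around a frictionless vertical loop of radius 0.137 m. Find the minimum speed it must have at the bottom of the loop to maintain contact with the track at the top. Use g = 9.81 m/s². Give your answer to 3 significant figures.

At the top: mg = mv_top²/r ⇒ v_top² = gr = 1.344 m²/s²
Energy from bottom to top (height 2r): ½mv_bot² = ½mv_top² + mg(2r)
v_bot² = gr + 4gr = 5gr = 6.720
v_bot = √(5gr) = 2.592 m/s

v = 2.59 m/s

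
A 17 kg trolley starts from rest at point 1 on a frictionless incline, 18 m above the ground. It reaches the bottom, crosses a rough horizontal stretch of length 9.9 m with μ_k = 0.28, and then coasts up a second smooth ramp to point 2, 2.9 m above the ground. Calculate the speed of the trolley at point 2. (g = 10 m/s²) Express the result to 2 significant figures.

v = 16 m/s

Energy at 1: mgh₁ = (17)(10)(18) = 3060.0 J
Friction loss: W_f = μ_k mg d = 471.2 J
At 2: ½mv² + mgh₂ = mgh₁ − W_f
½mv² = 3060.0 − 471.2 − 493.00 = 2095.8 J
v = √(2 × 2095.8/17) = 15.70 m/s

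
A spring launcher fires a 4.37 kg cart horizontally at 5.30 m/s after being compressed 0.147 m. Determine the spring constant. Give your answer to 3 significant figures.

Energy stored in the spring equals the launch KE: ½kx² = ½mv²
k = mv²/x² = (4.37)(5.30)²/(0.147)² = 5681 N/m

k = 5680 N/m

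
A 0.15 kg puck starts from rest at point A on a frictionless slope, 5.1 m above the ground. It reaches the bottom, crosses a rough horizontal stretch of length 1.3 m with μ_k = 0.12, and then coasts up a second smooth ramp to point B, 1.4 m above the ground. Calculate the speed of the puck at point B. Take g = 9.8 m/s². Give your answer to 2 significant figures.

v = 8.3 m/s

Energy at A: mgh₁ = (0.15)(9.8)(5.1) = 7.4970 J
Friction loss: W_f = μ_k mg d = 0.2293 J
At B: ½mv² + mgh₂ = mgh₁ − W_f
½mv² = 7.4970 − 0.2293 − 2.0580 = 5.2097 J
v = √(2 × 5.2097/0.15) = 8.334 m/s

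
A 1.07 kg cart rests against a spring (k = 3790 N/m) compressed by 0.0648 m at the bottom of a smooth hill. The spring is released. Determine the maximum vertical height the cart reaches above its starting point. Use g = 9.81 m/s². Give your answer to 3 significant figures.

At maximum height the cart is at rest, so ½kx² = mgh
h = kx²/(2mg) = (3790)(0.0648)²/(2 × 1.07 × 9.81) = 0.7581 m

h = 0.758 m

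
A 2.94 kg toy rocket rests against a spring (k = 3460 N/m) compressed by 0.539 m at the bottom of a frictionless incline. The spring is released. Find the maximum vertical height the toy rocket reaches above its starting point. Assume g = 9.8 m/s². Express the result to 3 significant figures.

h = 17.4 m

Energy conservation from release to the highest point: ½kx² = mgh
h = kx²/(2mg) = (3460)(0.539)²/(2 × 2.94 × 9.8) = 17.44 m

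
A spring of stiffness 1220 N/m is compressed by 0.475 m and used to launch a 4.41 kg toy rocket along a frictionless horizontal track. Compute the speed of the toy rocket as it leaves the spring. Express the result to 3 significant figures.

The toy rocket leaves the spring when the spring is at natural length, so ½kx² = ½mv²
v = x√(k/m) = 0.475 × √(1220/4.41) = 7.900 m/s

v = 7.90 m/s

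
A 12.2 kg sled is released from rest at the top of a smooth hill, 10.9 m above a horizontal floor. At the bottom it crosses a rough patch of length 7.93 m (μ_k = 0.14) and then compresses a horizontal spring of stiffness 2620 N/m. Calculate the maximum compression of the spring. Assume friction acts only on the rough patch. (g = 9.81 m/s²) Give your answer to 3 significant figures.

x = 0.946 m

Initial energy: E₁ = mgh = (12.2)(9.81)(10.9) = 1304.5 J
Friction removes W_f = μ_k mg d = (0.14)(12.2)(9.81)(7.93) = 132.9 J
Energy reaching the spring: E = 1304.5 − 132.9 = 1171.7 J
At max compression ½kx² = E ⇒ x = √(2E/k) = √(2 × 1171.7/2620) = 0.9457 m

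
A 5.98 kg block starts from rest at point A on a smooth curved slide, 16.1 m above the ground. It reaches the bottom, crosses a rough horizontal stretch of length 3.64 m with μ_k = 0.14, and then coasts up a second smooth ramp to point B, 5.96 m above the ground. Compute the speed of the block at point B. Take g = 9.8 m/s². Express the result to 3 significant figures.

v = 13.7 m/s

Energy at A: mgh₁ = (5.98)(9.8)(16.1) = 943.52 J
Friction loss: W_f = μ_k mg d = 29.86 J
At B: ½mv² + mgh₂ = mgh₁ − W_f
½mv² = 943.52 − 29.86 − 349.28 = 564.38 J
v = √(2 × 564.38/5.98) = 13.74 m/s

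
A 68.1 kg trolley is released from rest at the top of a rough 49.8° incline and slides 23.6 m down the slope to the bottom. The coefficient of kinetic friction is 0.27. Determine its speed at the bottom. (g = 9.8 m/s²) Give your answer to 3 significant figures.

v = 16.5 m/s

Energy: mgh = ½mv² + W_f, with h = L sinθ and W_f = μ_k (mg cosθ) L
mgh = mgL sinθ = (68.1)(9.8)(23.6)sin49.8° = 12030 J
W_f = μ_k mg cosθ · L = (0.27)(68.1)(9.8)cos49.8°·23.6 = 2745 J
½mv² = 12030 − 2745 = 9285.1 J
v = √(2 × 9285.1/68.1) = 16.51 m/s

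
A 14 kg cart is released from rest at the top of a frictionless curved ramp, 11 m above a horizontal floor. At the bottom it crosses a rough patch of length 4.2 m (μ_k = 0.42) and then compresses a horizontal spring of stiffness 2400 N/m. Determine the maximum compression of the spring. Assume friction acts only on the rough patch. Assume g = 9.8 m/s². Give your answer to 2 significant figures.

x = 1.0 m

Initial energy: E₁ = mgh = (14)(9.8)(11) = 1509.2 J
Friction removes W_f = μ_k mg d = (0.42)(14)(9.8)(4.2) = 242.0 J
Energy reaching the spring: E = 1509.2 − 242.0 = 1267.2 J
At max compression ½kx² = E ⇒ x = √(2E/k) = √(2 × 1267.2/2400) = 1.028 m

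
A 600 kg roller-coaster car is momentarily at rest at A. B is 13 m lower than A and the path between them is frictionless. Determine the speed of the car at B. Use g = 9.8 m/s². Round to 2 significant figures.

v = 16 m/s

By conservation of mechanical energy, mgh = ½mv²
v = √(2gh) = √(2 × 9.8 × 13) = √254.80 = 15.96 m/s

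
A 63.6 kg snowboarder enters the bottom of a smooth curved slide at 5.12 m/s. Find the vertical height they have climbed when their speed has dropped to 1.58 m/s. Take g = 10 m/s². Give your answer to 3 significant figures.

h = 1.19 m

Energy balance between the two points: ½mv₁² = ½mv₂² + mgh
h = (v₁² − v₂²)/(2g) = (5.12² − 1.58²)/(2 × 10) = 1.186 m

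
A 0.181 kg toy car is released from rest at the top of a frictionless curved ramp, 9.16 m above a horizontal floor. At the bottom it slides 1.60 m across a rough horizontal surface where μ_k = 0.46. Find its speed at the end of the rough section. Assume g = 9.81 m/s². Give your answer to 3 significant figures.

Energy at the top = energy at the end + work done against friction:
mgh = ½mv² + μ_k m g d
W_f = μ_k mg d = (0.46)(0.181)(9.81)(1.60) = 1.307 J
½mv² = mgh − W_f = 16.265 − 1.307 = 14.958 J
v = √(2 × 14.958/0.181) = 12.86 m/s

v = 12.9 m/s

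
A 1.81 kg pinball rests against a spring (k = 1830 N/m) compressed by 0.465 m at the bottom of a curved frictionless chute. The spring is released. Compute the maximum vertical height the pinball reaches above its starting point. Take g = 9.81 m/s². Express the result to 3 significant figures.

h = 11.1 m

At maximum height the pinball is at rest, so ½kx² = mgh
h = kx²/(2mg) = (1830)(0.465)²/(2 × 1.81 × 9.81) = 11.14 m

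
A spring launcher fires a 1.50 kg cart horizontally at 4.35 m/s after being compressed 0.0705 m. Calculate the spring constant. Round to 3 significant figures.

k = 5710 N/m

Spring PE at full compression equals KE at release: ½kx² = ½mv²
k = mv²/x² = (1.50)(4.35)²/(0.0705)² = 5711 N/m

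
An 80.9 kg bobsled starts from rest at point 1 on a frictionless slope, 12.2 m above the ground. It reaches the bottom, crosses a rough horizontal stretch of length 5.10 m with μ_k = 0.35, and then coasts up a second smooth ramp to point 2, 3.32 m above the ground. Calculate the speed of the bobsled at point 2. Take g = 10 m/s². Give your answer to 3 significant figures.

Energy at 1: mgh₁ = (80.9)(10)(12.2) = 9869.8 J
Friction loss: W_f = μ_k mg d = 1444 J
At 2: ½mv² + mgh₂ = mgh₁ − W_f
½mv² = 9869.8 − 1444 − 2685.9 = 5739.9 J
v = √(2 × 5739.9/80.9) = 11.91 m/s

v = 11.9 m/s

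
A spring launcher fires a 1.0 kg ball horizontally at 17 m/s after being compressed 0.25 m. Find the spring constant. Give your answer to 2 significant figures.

k = 4600 N/m

½kx² = ½mv²
k = mv²/x² = (1.0)(17)²/(0.25)² = 4624 N/m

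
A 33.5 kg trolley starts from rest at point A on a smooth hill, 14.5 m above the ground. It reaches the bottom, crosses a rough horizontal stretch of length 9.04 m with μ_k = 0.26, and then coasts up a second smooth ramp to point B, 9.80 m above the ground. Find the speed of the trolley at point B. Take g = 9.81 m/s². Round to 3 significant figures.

v = 6.79 m/s

Energy at A: mgh₁ = (33.5)(9.81)(14.5) = 4765.2 J
Friction loss: W_f = μ_k mg d = 772.4 J
At B: ½mv² + mgh₂ = mgh₁ − W_f
½mv² = 4765.2 − 772.4 − 3220.6 = 772.16 J
v = √(2 × 772.16/33.5) = 6.790 m/s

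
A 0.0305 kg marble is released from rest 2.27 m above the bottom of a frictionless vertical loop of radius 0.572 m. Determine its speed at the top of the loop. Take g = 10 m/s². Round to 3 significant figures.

v = 4.75 m/s

Energy conservation: mgh = ½mv_top² + mg(2r)
v_top² = 2g(h − 2r) = 2(10)(2.27 − 1.144) = 22.52
v_top = 4.746 m/s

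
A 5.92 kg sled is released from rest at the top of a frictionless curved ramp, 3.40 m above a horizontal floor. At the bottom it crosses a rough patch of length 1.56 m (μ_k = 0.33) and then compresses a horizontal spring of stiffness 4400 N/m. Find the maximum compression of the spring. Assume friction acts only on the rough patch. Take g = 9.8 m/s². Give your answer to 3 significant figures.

Initial energy: E₁ = mgh = (5.92)(9.8)(3.40) = 197.25 J
Friction removes W_f = μ_k mg d = (0.33)(5.92)(9.8)(1.56) = 29.87 J
Energy reaching the spring: E = 197.25 − 29.87 = 167.39 J
At max compression ½kx² = E ⇒ x = √(2E/k) = √(2 × 167.39/4400) = 0.2758 m

x = 0.276 m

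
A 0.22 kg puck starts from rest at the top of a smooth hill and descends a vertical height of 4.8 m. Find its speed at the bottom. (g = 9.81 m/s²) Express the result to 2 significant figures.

v = 9.7 m/s

Mechanical energy is conserved (no friction): mgh = ½mv²
The mass cancels from both sides.
v = √(2gh) = √(2 × 9.81 × 4.8) = √94.176 = 9.704 m/s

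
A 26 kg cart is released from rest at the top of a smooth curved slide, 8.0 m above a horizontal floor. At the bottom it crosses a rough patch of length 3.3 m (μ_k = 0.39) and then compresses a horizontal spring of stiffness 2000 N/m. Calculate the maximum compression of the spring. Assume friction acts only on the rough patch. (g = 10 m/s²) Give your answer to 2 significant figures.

Initial energy: E₁ = mgh = (26)(10)(8.0) = 2080.0 J
Friction removes W_f = μ_k mg d = (0.39)(26)(10)(3.3) = 334.6 J
Energy reaching the spring: E = 2080.0 − 334.6 = 1745.4 J
At max compression ½kx² = E ⇒ x = √(2E/k) = √(2 × 1745.4/2000) = 1.321 m

x = 1.3 m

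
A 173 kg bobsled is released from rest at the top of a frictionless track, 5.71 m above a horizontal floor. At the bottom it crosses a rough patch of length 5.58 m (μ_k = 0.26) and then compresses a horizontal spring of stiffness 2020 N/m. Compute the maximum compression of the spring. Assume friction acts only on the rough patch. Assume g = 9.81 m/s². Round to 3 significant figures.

Initial energy: E₁ = mgh = (173)(9.81)(5.71) = 9690.6 J
Friction removes W_f = μ_k mg d = (0.26)(173)(9.81)(5.58) = 2462 J
Energy reaching the spring: E = 9690.6 − 2462 = 7228.4 J
At max compression ½kx² = E ⇒ x = √(2E/k) = √(2 × 7228.4/2020) = 2.675 m

x = 2.68 m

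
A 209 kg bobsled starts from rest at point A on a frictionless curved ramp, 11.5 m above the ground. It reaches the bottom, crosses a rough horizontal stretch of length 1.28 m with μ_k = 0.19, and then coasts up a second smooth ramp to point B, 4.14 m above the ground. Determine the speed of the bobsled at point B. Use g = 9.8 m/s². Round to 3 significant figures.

Energy at A: mgh₁ = (209)(9.8)(11.5) = 23554 J
Friction loss: W_f = μ_k mg d = 498.1 J
At B: ½mv² + mgh₂ = mgh₁ − W_f
½mv² = 23554 − 498.1 − 8479.5 = 14577 J
v = √(2 × 14577/209) = 11.81 m/s

v = 11.8 m/s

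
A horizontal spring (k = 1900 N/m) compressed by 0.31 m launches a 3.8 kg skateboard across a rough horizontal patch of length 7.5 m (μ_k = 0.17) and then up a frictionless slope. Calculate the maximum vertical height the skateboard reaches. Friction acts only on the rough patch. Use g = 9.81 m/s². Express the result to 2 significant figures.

h = 1.2 m

Spring energy: E₀ = ½kx² = ½(1900)(0.31)² = 91.295 J
Friction: W_f = μ_k mg d = (0.17)(3.8)(9.81)(7.5) = 47.53 J
Energy at base of ramp: E = 91.295 − 47.53 = 43.766 J
At max height all remaining energy is PE: mgh = E ⇒ h = E/(mg) = 43.766/(3.8 × 9.81) = 1.174 m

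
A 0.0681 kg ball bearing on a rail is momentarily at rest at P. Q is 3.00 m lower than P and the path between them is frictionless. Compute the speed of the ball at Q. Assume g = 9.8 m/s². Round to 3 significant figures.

v = 7.67 m/s

Equating total energy at the two states: mgh = ½mv²
The mass cancels from both sides.
v = √(2gh) = √(2 × 9.8 × 3.00) = √58.800 = 7.668 m/s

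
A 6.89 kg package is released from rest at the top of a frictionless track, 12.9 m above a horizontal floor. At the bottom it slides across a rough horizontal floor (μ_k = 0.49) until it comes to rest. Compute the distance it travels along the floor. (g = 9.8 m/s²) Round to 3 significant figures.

d = 26.3 m

Energy at the top = energy at the end + work done against friction:
At rest all PE has been dissipated by friction: mgh = μ_k m g d
d = h/μ_k = 12.9/0.49 = 26.33 m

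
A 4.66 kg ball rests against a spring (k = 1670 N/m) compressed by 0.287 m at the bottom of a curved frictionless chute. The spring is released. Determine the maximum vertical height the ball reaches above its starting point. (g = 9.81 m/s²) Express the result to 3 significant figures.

h = 1.50 m

At maximum height the ball is at rest, so ½kx² = mgh
h = kx²/(2mg) = (1670)(0.287)²/(2 × 4.66 × 9.81) = 1.505 m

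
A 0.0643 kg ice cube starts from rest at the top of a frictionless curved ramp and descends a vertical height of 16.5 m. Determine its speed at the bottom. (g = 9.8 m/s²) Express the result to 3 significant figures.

By conservation of mechanical energy, mgh = ½mv²
v = √(2gh) = √(2 × 9.8 × 16.5) = √323.40 = 17.98 m/s

v = 18.0 m/s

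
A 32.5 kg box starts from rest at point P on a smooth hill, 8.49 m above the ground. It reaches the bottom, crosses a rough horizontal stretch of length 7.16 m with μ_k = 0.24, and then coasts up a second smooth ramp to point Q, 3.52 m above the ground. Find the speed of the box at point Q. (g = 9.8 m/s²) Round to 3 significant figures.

Energy at P: mgh₁ = (32.5)(9.8)(8.49) = 2704.1 J
Friction loss: W_f = μ_k mg d = 547.3 J
At Q: ½mv² + mgh₂ = mgh₁ − W_f
½mv² = 2704.1 − 547.3 − 1121.1 = 1035.6 J
v = √(2 × 1035.6/32.5) = 7.983 m/s

v = 7.98 m/s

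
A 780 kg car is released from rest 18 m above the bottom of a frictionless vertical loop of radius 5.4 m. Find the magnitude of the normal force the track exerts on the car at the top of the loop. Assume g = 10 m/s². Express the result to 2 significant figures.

Energy from release to top (height 2r): mgh = ½mv_top² + mg(2r)
v_top² = 2g(h − 2r) = 2(10)(18 − 10.80) = 144.00 m²/s²
At the top, both N and weight point toward the centre: N + mg = mv_top²/r
N = m(v_top²/r − g) = 780(144.00/5.4 − 10) = 13000 N

N = 13000 N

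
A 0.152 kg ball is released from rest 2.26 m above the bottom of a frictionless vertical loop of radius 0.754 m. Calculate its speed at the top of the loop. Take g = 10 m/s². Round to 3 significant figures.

Energy conservation: mgh = ½mv_top² + mg(2r)
v_top² = 2g(h − 2r) = 2(10)(2.26 − 1.508) = 15.04
v_top = 3.878 m/s

v = 3.88 m/s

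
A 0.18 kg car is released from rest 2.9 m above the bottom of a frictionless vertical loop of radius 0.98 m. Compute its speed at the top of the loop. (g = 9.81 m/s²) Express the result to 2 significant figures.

v = 4.3 m/s

Energy conservation: mgh = ½mv_top² + mg(2r)
v_top² = 2g(h − 2r) = 2(9.81)(2.9 − 1.960) = 18.44
v_top = 4.295 m/s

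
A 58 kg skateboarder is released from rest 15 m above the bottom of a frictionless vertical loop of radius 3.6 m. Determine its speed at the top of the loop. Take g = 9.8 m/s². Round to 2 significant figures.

Energy conservation: mgh = ½mv_top² + mg(2r)
v_top² = 2g(h − 2r) = 2(9.8)(15 − 7.200) = 152.9
v_top = 12.36 m/s

v = 12 m/s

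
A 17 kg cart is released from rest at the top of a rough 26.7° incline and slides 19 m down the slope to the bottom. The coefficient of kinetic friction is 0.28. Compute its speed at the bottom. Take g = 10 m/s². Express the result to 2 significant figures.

Taking the bottom as reference, mgh = ½mv² + μ_k N L with h = L sinθ, N = mg cosθ:
mgh = mgL sinθ = (17)(10)(19)sin26.7° = 1451.3 J
W_f = μ_k mg cosθ · L = (0.28)(17)(10)cos26.7°·19 = 808.0 J
½mv² = 1451.3 − 808.0 = 643.34 J
v = √(2 × 643.34/17) = 8.700 m/s

v = 8.7 m/s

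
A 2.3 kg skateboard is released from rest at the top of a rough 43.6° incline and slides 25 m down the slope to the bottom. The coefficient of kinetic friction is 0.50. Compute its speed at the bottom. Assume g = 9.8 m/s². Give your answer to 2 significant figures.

Work–energy: mg(L sinθ) − μ_k(mg cosθ)L = ½mv²
mgh = mgL sinθ = (2.3)(9.8)(25)sin43.6° = 388.60 J
W_f = μ_k mg cosθ · L = (0.50)(2.3)(9.8)cos43.6°·25 = 204.0 J
½mv² = 388.60 − 204.0 = 184.57 J
v = √(2 × 184.57/2.3) = 12.67 m/s

v = 13 m/s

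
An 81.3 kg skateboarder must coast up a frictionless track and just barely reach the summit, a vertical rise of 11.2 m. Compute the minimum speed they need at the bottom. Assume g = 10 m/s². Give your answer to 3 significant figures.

At the top they are momentarily at rest, so all KE converts to PE: ½mv² = mgh
v = √(2gh) = √(2 × 10 × 11.2) = 14.97 m/s

v = 15.0 m/s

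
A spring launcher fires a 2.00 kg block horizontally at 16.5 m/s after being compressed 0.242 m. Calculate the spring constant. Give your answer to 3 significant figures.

Energy stored in the spring equals the launch KE: ½kx² = ½mv²
k = mv²/x² = (2.00)(16.5)²/(0.242)² = 9298 N/m

k = 9300 N/m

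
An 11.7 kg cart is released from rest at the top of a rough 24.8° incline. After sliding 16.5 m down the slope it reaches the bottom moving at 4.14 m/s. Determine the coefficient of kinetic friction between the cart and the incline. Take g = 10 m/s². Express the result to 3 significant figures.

μ_k = 0.405

Energy balance down the incline: mg L sinθ − ½mv² = μ_k (mg cosθ) L
mgL sinθ = 809.75 J; ½mv² = 100.27 J
W_f = 809.75 − 100.27 = 709.5 J
μ_k = W_f/(mg cosθ · L) = 709.5/(106.2 × 16.5) = 0.4049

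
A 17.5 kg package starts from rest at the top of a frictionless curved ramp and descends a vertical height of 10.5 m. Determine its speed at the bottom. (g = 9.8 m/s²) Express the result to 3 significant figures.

v = 14.3 m/s

Energy conservation between the two points: mgh = ½mv²
v = √(2gh) = √(2 × 9.8 × 10.5) = √205.80 = 14.35 m/s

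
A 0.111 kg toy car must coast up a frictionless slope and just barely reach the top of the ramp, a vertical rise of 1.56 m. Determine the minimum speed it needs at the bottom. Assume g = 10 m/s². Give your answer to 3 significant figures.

At the top it is momentarily at rest, so all KE converts to PE: ½mv² = mgh
v = √(2gh) = √(2 × 10 × 1.56) = 5.586 m/s

v = 5.59 m/s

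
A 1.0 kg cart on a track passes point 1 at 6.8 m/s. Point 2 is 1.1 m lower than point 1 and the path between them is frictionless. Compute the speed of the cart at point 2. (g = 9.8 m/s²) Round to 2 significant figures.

Mechanical energy is conserved (no friction): ½mv₀² + mgh = ½mv²
v² = v₀² + 2gh = (6.8)² + 2(9.8)(1.1) = 67.800
v = √67.800 = 8.234 m/s

v = 8.2 m/s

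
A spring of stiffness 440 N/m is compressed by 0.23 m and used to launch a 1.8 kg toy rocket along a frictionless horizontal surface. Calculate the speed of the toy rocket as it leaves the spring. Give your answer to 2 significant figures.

v = 3.6 m/s

Conservation of energy: ½kx² = ½mv²
v = x√(k/m) = 0.23 × √(440/1.8) = 3.596 m/s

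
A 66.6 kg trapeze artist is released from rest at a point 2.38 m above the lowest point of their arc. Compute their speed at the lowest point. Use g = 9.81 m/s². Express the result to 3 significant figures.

v = 6.83 m/s

Equating total energy at the two states: mgh = ½mv²
v = √(2gh) = √(2 × 9.81 × 2.38) = √46.696 = 6.833 m/s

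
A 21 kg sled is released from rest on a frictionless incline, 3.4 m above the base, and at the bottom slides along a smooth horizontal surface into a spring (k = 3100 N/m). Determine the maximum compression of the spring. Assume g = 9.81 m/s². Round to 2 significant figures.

x = 0.67 m

Energy conservation (no friction) from release to max compression: mgh = ½kx²
x = √(2mgh/k) = √(2 × 21 × 9.81 × 3.4 / 3100) = 0.6722 m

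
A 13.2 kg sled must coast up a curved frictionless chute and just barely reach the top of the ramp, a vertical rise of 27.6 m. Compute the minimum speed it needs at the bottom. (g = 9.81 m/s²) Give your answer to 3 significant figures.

At the top it is momentarily at rest, so all KE converts to PE: ½mv² = mgh
v = √(2gh) = √(2 × 9.81 × 27.6) = 23.27 m/s

v = 23.3 m/s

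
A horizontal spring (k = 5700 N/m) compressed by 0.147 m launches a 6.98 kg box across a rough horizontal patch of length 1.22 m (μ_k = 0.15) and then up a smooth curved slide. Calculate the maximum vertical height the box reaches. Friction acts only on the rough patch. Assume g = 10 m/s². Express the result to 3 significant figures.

h = 0.699 m

Spring energy: E₀ = ½kx² = ½(5700)(0.147)² = 61.586 J
Friction: W_f = μ_k mg d = (0.15)(6.98)(10)(1.22) = 12.77 J
Energy at base of ramp: E = 61.586 − 12.77 = 48.812 J
At max height all remaining energy is PE: mgh = E ⇒ h = E/(mg) = 48.812/(6.98 × 10) = 0.6993 m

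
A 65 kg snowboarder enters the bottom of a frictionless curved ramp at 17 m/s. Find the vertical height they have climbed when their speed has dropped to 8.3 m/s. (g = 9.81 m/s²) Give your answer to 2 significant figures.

Energy balance between the two points: ½mv₁² = ½mv₂² + mgh
h = (v₁² − v₂²)/(2g) = (17² − 8.3²)/(2 × 9.81) = 11.22 m

h = 11 m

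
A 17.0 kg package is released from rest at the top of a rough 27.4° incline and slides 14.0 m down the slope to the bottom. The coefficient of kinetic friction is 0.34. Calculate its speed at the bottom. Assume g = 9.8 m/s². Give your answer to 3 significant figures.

Energy: mgh = ½mv² + W_f, with h = L sinθ and W_f = μ_k (mg cosθ) L
mgh = mgL sinθ = (17.0)(9.8)(14.0)sin27.4° = 1073.4 J
W_f = μ_k mg cosθ · L = (0.34)(17.0)(9.8)cos27.4°·14.0 = 704.1 J
½mv² = 1073.4 − 704.1 = 369.32 J
v = √(2 × 369.32/17.0) = 6.592 m/s

v = 6.59 m/s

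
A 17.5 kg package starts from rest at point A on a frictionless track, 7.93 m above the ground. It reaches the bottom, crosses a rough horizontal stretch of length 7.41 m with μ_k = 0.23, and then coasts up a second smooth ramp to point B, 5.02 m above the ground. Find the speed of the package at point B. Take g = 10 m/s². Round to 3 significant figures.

Energy at A: mgh₁ = (17.5)(10)(7.93) = 1387.8 J
Friction loss: W_f = μ_k mg d = 298.3 J
At B: ½mv² + mgh₂ = mgh₁ − W_f
½mv² = 1387.8 − 298.3 − 878.50 = 211.00 J
v = √(2 × 211.00/17.5) = 4.911 m/s

v = 4.91 m/s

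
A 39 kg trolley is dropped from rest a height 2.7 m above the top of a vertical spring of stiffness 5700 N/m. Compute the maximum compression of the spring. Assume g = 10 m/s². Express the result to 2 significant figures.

Let x be the compression. The total drop is H + x, and the trolley is instantaneously at rest at max compression, so energy conservation gives:
mg(H + x) = ½kx²
½(5700)x² − (39)(10)x − (39)(10)(2.7) = 0
2850x² − 390.0x − 1053 = 0
x = [390.0 + √(152100 + 1.2004e+07)]/(2 × 2850) = 0.6801 m

x = 0.68 m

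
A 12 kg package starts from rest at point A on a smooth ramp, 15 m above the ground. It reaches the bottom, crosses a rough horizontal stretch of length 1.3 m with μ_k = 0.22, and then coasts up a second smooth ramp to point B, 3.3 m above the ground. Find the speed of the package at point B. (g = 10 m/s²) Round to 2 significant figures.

Energy at A: mgh₁ = (12)(10)(15) = 1800.0 J
Friction loss: W_f = μ_k mg d = 34.32 J
At B: ½mv² + mgh₂ = mgh₁ − W_f
½mv² = 1800.0 − 34.32 − 396.00 = 1369.7 J
v = √(2 × 1369.7/12) = 15.11 m/s

v = 15 m/s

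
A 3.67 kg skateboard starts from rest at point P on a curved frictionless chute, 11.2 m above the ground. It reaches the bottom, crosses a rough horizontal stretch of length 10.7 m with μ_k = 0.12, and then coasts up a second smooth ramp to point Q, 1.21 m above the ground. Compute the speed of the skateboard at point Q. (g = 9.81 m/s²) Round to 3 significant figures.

Energy at P: mgh₁ = (3.67)(9.81)(11.2) = 403.23 J
Friction loss: W_f = μ_k mg d = 46.23 J
At Q: ½mv² + mgh₂ = mgh₁ − W_f
½mv² = 403.23 − 46.23 − 43.563 = 313.44 J
v = √(2 × 313.44/3.67) = 13.07 m/s

v = 13.1 m/s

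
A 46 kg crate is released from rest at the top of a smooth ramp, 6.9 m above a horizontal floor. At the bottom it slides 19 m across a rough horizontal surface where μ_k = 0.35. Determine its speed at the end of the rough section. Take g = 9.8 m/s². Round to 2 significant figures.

v = 2.2 m/s

Energy at the top = energy at the end + work done against friction:
mgh = ½mv² + μ_k m g d
W_f = μ_k mg d = (0.35)(46)(9.8)(19) = 2998 J
½mv² = mgh − W_f = 3110.5 − 2998 = 112.70 J
v = √(2 × 112.70/46) = 2.214 m/s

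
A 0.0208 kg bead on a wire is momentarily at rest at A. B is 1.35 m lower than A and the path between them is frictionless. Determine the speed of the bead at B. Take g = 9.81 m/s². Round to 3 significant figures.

v = 5.15 m/s

Energy conservation between the two points: mgh = ½mv²
The mass cancels from both sides.
v = √(2gh) = √(2 × 9.81 × 1.35) = √26.487 = 5.147 m/s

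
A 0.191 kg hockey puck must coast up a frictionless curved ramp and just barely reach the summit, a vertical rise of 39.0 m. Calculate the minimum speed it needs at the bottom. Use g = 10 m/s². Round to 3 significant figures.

At the top it is momentarily at rest, so all KE converts to PE: ½mv² = mgh
v = √(2gh) = √(2 × 10 × 39.0) = 27.93 m/s

v = 27.9 m/s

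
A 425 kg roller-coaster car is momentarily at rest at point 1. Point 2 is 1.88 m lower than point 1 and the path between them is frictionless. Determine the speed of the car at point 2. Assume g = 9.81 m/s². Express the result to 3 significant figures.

By conservation of mechanical energy, mgh = ½mv²
v = √(2gh) = √(2 × 9.81 × 1.88) = √36.886 = 6.073 m/s

v = 6.07 m/s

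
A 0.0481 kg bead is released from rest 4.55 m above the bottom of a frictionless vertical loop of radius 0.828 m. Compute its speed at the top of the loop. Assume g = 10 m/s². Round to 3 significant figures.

Energy conservation: mgh = ½mv_top² + mg(2r)
v_top² = 2g(h − 2r) = 2(10)(4.55 − 1.656) = 57.88
v_top = 7.608 m/s

v = 7.61 m/s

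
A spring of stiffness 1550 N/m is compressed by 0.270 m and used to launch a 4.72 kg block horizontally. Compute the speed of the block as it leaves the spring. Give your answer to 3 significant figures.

Spring PE converts entirely to kinetic energy: ½kx² = ½mv²
v = x√(k/m) = 0.270 × √(1550/4.72) = 4.893 m/s

v = 4.89 m/s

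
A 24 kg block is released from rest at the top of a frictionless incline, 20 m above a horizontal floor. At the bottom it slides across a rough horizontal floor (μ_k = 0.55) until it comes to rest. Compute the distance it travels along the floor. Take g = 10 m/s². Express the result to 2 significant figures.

d = 36 m

Energy bookkeeping (friction removes W_f = μ_k N d):
At rest all PE has been dissipated by friction: mgh = μ_k m g d
d = h/μ_k = 20/0.55 = 36.36 m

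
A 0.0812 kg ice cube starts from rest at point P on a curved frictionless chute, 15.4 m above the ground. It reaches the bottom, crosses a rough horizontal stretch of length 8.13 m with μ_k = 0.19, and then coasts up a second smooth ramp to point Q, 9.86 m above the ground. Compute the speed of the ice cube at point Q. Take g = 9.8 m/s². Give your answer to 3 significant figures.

v = 8.85 m/s

Energy at P: mgh₁ = (0.0812)(9.8)(15.4) = 12.255 J
Friction loss: W_f = μ_k mg d = 1.229 J
At Q: ½mv² + mgh₂ = mgh₁ − W_f
½mv² = 12.255 − 1.229 − 7.8462 = 3.1793 J
v = √(2 × 3.1793/0.0812) = 8.849 m/s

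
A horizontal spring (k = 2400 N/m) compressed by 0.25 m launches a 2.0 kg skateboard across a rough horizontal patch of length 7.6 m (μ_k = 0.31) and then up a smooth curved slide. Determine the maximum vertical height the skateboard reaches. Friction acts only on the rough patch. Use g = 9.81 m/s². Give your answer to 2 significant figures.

h = 1.5 m

Spring energy: E₀ = ½kx² = ½(2400)(0.25)² = 75.000 J
Friction: W_f = μ_k mg d = (0.31)(2.0)(9.81)(7.6) = 46.22 J
Energy at base of ramp: E = 75.000 − 46.22 = 28.775 J
At max height all remaining energy is PE: mgh = E ⇒ h = E/(mg) = 28.775/(2.0 × 9.81) = 1.467 m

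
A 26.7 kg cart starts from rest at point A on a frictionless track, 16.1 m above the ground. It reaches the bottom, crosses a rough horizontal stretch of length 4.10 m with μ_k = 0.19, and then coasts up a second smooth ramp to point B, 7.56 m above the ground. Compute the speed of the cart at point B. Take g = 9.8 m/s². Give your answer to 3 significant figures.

v = 12.3 m/s

Energy at A: mgh₁ = (26.7)(9.8)(16.1) = 4212.7 J
Friction loss: W_f = μ_k mg d = 203.8 J
At B: ½mv² + mgh₂ = mgh₁ − W_f
½mv² = 4212.7 − 203.8 − 1978.1 = 2030.7 J
v = √(2 × 2030.7/26.7) = 12.33 m/s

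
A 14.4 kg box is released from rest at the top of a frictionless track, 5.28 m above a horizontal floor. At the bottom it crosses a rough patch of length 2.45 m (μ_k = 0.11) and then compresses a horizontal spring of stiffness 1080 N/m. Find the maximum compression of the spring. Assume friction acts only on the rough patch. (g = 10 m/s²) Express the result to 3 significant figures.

x = 1.16 m

Initial energy: E₁ = mgh = (14.4)(10)(5.28) = 760.32 J
Friction removes W_f = μ_k mg d = (0.11)(14.4)(10)(2.45) = 38.81 J
Energy reaching the spring: E = 760.32 − 38.81 = 721.51 J
At max compression ½kx² = E ⇒ x = √(2E/k) = √(2 × 721.51/1080) = 1.156 m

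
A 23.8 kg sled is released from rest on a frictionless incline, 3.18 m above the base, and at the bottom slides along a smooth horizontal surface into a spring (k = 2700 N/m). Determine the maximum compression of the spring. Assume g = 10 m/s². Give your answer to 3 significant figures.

Energy conservation (no friction) from release to max compression: mgh = ½kx²
x = √(2mgh/k) = √(2 × 23.8 × 10 × 3.18 / 2700) = 0.7487 m

x = 0.749 m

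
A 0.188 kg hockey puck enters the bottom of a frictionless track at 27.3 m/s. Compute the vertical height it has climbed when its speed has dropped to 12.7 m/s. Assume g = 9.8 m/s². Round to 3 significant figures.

Conservation of energy: ½mv₁² = ½mv₂² + mgh
h = (v₁² − v₂²)/(2g) = (27.3² − 12.7²)/(2 × 9.8) = 29.80 m

h = 29.8 m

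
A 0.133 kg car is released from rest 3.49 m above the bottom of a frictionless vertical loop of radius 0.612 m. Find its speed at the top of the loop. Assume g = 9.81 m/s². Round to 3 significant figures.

Energy conservation: mgh = ½mv_top² + mg(2r)
v_top² = 2g(h − 2r) = 2(9.81)(3.49 − 1.224) = 44.46
v_top = 6.668 m/s

v = 6.67 m/s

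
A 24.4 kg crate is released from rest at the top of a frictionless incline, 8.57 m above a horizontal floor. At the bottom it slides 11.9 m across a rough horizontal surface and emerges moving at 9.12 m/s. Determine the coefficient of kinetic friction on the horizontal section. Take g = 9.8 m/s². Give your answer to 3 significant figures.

μ_k = 0.364

Energy bookkeeping (friction removes W_f = μ_k N d):
mgh = ½mv² + μ_k m g d
mgh = 2049.3 J; ½mv² = 1014.7 J
W_f = 2049.3 − 1014.7 = 1035 J
μ_k = W_f/(mg·d) = 1035/(239.1 × 11.9) = 0.3636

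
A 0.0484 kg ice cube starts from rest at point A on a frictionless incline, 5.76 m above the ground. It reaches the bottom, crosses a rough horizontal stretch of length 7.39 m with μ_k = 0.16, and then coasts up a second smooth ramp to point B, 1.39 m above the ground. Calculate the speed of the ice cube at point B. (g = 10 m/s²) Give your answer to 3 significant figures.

Energy at A: mgh₁ = (0.0484)(10)(5.76) = 2.7878 J
Friction loss: W_f = μ_k mg d = 0.5723 J
At B: ½mv² + mgh₂ = mgh₁ − W_f
½mv² = 2.7878 − 0.5723 − 0.67276 = 1.5428 J
v = √(2 × 1.5428/0.0484) = 7.984 m/s

v = 7.98 m/s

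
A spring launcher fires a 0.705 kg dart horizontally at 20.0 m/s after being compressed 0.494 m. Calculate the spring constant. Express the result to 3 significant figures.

k = 1160 N/m

Spring PE at full compression equals KE at release: ½kx² = ½mv²
k = mv²/x² = (0.705)(20.0)²/(0.494)² = 1156 N/m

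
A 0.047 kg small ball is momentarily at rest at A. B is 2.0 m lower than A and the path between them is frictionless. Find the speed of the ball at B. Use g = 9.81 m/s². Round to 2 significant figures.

Equating total energy at the two states: mgh = ½mv²
The mass cancels from both sides.
v = √(2gh) = √(2 × 9.81 × 2.0) = √39.240 = 6.264 m/s

v = 6.3 m/s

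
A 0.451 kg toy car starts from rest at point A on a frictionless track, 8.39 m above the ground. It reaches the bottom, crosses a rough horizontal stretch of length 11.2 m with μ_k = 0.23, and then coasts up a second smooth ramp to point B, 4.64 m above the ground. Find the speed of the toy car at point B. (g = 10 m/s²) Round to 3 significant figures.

v = 4.85 m/s

Energy at A: mgh₁ = (0.451)(10)(8.39) = 37.839 J
Friction loss: W_f = μ_k mg d = 11.62 J
At B: ½mv² + mgh₂ = mgh₁ − W_f
½mv² = 37.839 − 11.62 − 20.926 = 5.2947 J
v = √(2 × 5.2947/0.451) = 4.846 m/s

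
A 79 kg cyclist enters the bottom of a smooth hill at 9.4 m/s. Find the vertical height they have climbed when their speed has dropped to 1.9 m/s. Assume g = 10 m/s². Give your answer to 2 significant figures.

Energy balance between the two points: ½mv₁² = ½mv₂² + mgh
h = (v₁² − v₂²)/(2g) = (9.4² − 1.9²)/(2 × 10) = 4.238 m

h = 4.2 m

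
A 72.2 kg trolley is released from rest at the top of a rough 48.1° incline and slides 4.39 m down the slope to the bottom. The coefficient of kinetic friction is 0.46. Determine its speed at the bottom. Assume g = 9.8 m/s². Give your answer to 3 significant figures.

v = 6.13 m/s

Taking the bottom as reference, mgh = ½mv² + μ_k N L with h = L sinθ, N = mg cosθ:
mgh = mgL sinθ = (72.2)(9.8)(4.39)sin48.1° = 2312.0 J
W_f = μ_k mg cosθ · L = (0.46)(72.2)(9.8)cos48.1°·4.39 = 954.2 J
½mv² = 2312.0 − 954.2 = 1357.7 J
v = √(2 × 1357.7/72.2) = 6.133 m/s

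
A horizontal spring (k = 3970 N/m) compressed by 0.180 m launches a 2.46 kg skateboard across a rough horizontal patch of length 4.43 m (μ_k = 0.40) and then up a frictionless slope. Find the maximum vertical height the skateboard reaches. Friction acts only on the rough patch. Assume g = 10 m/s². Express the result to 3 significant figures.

h = 0.842 m

Spring energy: E₀ = ½kx² = ½(3970)(0.180)² = 64.314 J
Friction: W_f = μ_k mg d = (0.40)(2.46)(10)(4.43) = 43.59 J
Energy at base of ramp: E = 64.314 − 43.59 = 20.723 J
At max height all remaining energy is PE: mgh = E ⇒ h = E/(mg) = 20.723/(2.46 × 10) = 0.8424 m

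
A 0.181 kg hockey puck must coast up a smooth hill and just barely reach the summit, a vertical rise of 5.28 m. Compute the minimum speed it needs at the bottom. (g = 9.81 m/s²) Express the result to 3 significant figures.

At the top it is momentarily at rest, so all KE converts to PE: ½mv² = mgh
v = √(2gh) = √(2 × 9.81 × 5.28) = 10.18 m/s

v = 10.2 m/s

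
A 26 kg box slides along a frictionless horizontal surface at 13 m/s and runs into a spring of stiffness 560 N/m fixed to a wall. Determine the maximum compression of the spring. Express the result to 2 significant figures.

x = 2.8 m

All KE is stored as spring PE at maximum compression: ½mv² = ½kx²
x = v√(m/k) = 13 × √(26/560) = 2.801 m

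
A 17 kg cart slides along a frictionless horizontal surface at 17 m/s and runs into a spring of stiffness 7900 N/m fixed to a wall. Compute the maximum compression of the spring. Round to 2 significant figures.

x = 0.79 m

All KE is stored as spring PE at maximum compression: ½mv² = ½kx²
x = v√(m/k) = 17 × √(17/7900) = 0.7886 m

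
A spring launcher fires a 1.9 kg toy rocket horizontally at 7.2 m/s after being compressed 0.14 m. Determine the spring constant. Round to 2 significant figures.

k = 5000 N/m

Spring PE at full compression equals KE at release: ½kx² = ½mv²
k = mv²/x² = (1.9)(7.2)²/(0.14)² = 5025 N/m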